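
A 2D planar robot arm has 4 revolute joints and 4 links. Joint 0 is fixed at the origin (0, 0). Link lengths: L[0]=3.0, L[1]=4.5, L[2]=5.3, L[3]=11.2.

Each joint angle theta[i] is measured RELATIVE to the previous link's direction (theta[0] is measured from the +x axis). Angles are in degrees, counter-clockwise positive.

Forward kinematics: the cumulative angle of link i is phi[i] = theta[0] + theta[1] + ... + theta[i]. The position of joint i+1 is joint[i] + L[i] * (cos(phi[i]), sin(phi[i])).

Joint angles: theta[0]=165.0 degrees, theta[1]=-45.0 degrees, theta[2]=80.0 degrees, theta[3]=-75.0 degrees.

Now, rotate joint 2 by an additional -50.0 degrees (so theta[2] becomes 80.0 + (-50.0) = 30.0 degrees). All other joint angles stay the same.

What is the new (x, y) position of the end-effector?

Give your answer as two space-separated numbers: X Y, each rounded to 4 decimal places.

Answer: -6.8389 18.1419

Derivation:
joint[0] = (0.0000, 0.0000)  (base)
link 0: phi[0] = 165 = 165 deg
  cos(165 deg) = -0.9659, sin(165 deg) = 0.2588
  joint[1] = (0.0000, 0.0000) + 3 * (-0.9659, 0.2588) = (0.0000 + -2.8978, 0.0000 + 0.7765) = (-2.8978, 0.7765)
link 1: phi[1] = 165 + -45 = 120 deg
  cos(120 deg) = -0.5000, sin(120 deg) = 0.8660
  joint[2] = (-2.8978, 0.7765) + 4.5 * (-0.5000, 0.8660) = (-2.8978 + -2.2500, 0.7765 + 3.8971) = (-5.1478, 4.6736)
link 2: phi[2] = 165 + -45 + 30 = 150 deg
  cos(150 deg) = -0.8660, sin(150 deg) = 0.5000
  joint[3] = (-5.1478, 4.6736) + 5.3 * (-0.8660, 0.5000) = (-5.1478 + -4.5899, 4.6736 + 2.6500) = (-9.7377, 7.3236)
link 3: phi[3] = 165 + -45 + 30 + -75 = 75 deg
  cos(75 deg) = 0.2588, sin(75 deg) = 0.9659
  joint[4] = (-9.7377, 7.3236) + 11.2 * (0.2588, 0.9659) = (-9.7377 + 2.8988, 7.3236 + 10.8184) = (-6.8389, 18.1419)
End effector: (-6.8389, 18.1419)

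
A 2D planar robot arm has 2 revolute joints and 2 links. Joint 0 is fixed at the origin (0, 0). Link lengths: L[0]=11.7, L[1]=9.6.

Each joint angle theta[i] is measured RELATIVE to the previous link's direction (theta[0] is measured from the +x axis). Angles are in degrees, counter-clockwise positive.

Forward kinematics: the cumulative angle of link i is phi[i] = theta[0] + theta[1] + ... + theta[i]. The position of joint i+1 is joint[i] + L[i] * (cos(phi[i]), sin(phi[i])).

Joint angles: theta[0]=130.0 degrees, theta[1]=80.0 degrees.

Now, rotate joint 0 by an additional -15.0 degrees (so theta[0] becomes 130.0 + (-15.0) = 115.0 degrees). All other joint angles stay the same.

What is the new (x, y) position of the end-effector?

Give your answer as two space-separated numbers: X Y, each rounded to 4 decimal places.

Answer: -14.2175 8.1191

Derivation:
joint[0] = (0.0000, 0.0000)  (base)
link 0: phi[0] = 115 = 115 deg
  cos(115 deg) = -0.4226, sin(115 deg) = 0.9063
  joint[1] = (0.0000, 0.0000) + 11.7 * (-0.4226, 0.9063) = (0.0000 + -4.9446, 0.0000 + 10.6038) = (-4.9446, 10.6038)
link 1: phi[1] = 115 + 80 = 195 deg
  cos(195 deg) = -0.9659, sin(195 deg) = -0.2588
  joint[2] = (-4.9446, 10.6038) + 9.6 * (-0.9659, -0.2588) = (-4.9446 + -9.2729, 10.6038 + -2.4847) = (-14.2175, 8.1191)
End effector: (-14.2175, 8.1191)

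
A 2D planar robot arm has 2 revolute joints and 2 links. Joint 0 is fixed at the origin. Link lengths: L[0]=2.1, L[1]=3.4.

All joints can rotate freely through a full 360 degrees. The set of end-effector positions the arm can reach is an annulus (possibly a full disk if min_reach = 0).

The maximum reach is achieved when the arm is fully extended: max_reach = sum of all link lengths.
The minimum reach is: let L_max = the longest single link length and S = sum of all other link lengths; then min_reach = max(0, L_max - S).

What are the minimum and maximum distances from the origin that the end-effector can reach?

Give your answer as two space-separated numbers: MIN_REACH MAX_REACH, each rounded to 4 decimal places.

Answer: 1.3000 5.5000

Derivation:
Link lengths: [2.1, 3.4]
max_reach = 2.1 + 3.4 = 5.5
L_max = max([2.1, 3.4]) = 3.4
S (sum of others) = 5.5 - 3.4 = 2.1
min_reach = max(0, 3.4 - 2.1) = max(0, 1.3) = 1.3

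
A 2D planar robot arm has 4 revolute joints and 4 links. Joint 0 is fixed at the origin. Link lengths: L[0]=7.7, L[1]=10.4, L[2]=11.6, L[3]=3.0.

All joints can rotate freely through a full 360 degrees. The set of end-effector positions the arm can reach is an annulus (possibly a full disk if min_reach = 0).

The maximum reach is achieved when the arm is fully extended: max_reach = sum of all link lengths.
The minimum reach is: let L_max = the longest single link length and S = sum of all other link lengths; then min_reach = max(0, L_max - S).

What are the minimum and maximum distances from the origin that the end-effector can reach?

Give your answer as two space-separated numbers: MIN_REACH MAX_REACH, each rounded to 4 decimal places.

Answer: 0.0000 32.7000

Derivation:
Link lengths: [7.7, 10.4, 11.6, 3.0]
max_reach = 7.7 + 10.4 + 11.6 + 3 = 32.7
L_max = max([7.7, 10.4, 11.6, 3.0]) = 11.6
S (sum of others) = 32.7 - 11.6 = 21.1
min_reach = max(0, 11.6 - 21.1) = max(0, -9.5) = 0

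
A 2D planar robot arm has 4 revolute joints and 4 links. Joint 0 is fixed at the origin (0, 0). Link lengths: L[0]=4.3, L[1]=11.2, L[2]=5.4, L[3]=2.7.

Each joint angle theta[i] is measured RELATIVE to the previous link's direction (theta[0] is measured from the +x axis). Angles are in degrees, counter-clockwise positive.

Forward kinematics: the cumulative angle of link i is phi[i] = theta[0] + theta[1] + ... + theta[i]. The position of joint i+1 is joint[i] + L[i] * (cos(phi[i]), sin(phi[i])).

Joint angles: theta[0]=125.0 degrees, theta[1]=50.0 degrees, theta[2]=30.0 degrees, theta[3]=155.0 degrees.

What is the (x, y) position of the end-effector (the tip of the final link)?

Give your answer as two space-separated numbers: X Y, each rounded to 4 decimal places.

joint[0] = (0.0000, 0.0000)  (base)
link 0: phi[0] = 125 = 125 deg
  cos(125 deg) = -0.5736, sin(125 deg) = 0.8192
  joint[1] = (0.0000, 0.0000) + 4.3 * (-0.5736, 0.8192) = (0.0000 + -2.4664, 0.0000 + 3.5224) = (-2.4664, 3.5224)
link 1: phi[1] = 125 + 50 = 175 deg
  cos(175 deg) = -0.9962, sin(175 deg) = 0.0872
  joint[2] = (-2.4664, 3.5224) + 11.2 * (-0.9962, 0.0872) = (-2.4664 + -11.1574, 3.5224 + 0.9761) = (-13.6238, 4.4985)
link 2: phi[2] = 125 + 50 + 30 = 205 deg
  cos(205 deg) = -0.9063, sin(205 deg) = -0.4226
  joint[3] = (-13.6238, 4.4985) + 5.4 * (-0.9063, -0.4226) = (-13.6238 + -4.8941, 4.4985 + -2.2821) = (-18.5178, 2.2164)
link 3: phi[3] = 125 + 50 + 30 + 155 = 360 deg
  cos(360 deg) = 1.0000, sin(360 deg) = -0.0000
  joint[4] = (-18.5178, 2.2164) + 2.7 * (1.0000, -0.0000) = (-18.5178 + 2.7000, 2.2164 + -0.0000) = (-15.8178, 2.2164)
End effector: (-15.8178, 2.2164)

Answer: -15.8178 2.2164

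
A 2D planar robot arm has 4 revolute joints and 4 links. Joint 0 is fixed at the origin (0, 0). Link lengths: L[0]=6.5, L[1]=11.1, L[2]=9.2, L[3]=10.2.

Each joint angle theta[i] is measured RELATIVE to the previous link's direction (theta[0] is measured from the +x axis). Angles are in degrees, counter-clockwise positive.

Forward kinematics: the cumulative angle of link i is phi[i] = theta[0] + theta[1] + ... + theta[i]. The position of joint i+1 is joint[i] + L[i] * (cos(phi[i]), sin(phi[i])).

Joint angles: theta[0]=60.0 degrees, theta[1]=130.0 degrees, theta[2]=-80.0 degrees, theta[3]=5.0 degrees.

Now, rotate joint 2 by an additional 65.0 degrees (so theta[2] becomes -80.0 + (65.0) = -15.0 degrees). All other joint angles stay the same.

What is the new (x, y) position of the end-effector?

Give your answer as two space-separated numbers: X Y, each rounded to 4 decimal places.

Answer: -27.0464 4.5035

Derivation:
joint[0] = (0.0000, 0.0000)  (base)
link 0: phi[0] = 60 = 60 deg
  cos(60 deg) = 0.5000, sin(60 deg) = 0.8660
  joint[1] = (0.0000, 0.0000) + 6.5 * (0.5000, 0.8660) = (0.0000 + 3.2500, 0.0000 + 5.6292) = (3.2500, 5.6292)
link 1: phi[1] = 60 + 130 = 190 deg
  cos(190 deg) = -0.9848, sin(190 deg) = -0.1736
  joint[2] = (3.2500, 5.6292) + 11.1 * (-0.9848, -0.1736) = (3.2500 + -10.9314, 5.6292 + -1.9275) = (-7.6814, 3.7017)
link 2: phi[2] = 60 + 130 + -15 = 175 deg
  cos(175 deg) = -0.9962, sin(175 deg) = 0.0872
  joint[3] = (-7.6814, 3.7017) + 9.2 * (-0.9962, 0.0872) = (-7.6814 + -9.1650, 3.7017 + 0.8018) = (-16.8464, 4.5035)
link 3: phi[3] = 60 + 130 + -15 + 5 = 180 deg
  cos(180 deg) = -1.0000, sin(180 deg) = 0.0000
  joint[4] = (-16.8464, 4.5035) + 10.2 * (-1.0000, 0.0000) = (-16.8464 + -10.2000, 4.5035 + 0.0000) = (-27.0464, 4.5035)
End effector: (-27.0464, 4.5035)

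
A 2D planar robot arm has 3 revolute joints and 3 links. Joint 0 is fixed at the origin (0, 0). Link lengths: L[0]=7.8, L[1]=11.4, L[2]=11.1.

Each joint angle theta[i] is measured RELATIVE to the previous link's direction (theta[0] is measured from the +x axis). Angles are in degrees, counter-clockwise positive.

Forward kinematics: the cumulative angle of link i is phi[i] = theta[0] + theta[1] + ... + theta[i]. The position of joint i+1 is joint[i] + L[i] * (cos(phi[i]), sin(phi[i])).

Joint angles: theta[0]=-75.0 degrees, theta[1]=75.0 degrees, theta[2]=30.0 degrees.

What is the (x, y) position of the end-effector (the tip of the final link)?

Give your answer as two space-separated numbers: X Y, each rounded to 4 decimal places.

joint[0] = (0.0000, 0.0000)  (base)
link 0: phi[0] = -75 = -75 deg
  cos(-75 deg) = 0.2588, sin(-75 deg) = -0.9659
  joint[1] = (0.0000, 0.0000) + 7.8 * (0.2588, -0.9659) = (0.0000 + 2.0188, 0.0000 + -7.5342) = (2.0188, -7.5342)
link 1: phi[1] = -75 + 75 = 0 deg
  cos(0 deg) = 1.0000, sin(0 deg) = 0.0000
  joint[2] = (2.0188, -7.5342) + 11.4 * (1.0000, 0.0000) = (2.0188 + 11.4000, -7.5342 + 0.0000) = (13.4188, -7.5342)
link 2: phi[2] = -75 + 75 + 30 = 30 deg
  cos(30 deg) = 0.8660, sin(30 deg) = 0.5000
  joint[3] = (13.4188, -7.5342) + 11.1 * (0.8660, 0.5000) = (13.4188 + 9.6129, -7.5342 + 5.5500) = (23.0317, -1.9842)
End effector: (23.0317, -1.9842)

Answer: 23.0317 -1.9842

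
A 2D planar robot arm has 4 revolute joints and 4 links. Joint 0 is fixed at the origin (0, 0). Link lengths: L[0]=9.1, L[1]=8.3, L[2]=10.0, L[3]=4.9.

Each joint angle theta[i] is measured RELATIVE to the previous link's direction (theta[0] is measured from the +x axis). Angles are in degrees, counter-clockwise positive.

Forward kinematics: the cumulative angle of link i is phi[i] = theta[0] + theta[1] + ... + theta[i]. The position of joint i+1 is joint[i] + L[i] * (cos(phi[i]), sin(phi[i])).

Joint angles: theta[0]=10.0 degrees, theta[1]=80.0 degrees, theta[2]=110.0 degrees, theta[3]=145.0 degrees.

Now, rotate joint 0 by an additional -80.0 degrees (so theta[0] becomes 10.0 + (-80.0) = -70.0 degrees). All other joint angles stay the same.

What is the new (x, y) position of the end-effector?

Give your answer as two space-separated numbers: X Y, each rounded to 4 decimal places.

joint[0] = (0.0000, 0.0000)  (base)
link 0: phi[0] = -70 = -70 deg
  cos(-70 deg) = 0.3420, sin(-70 deg) = -0.9397
  joint[1] = (0.0000, 0.0000) + 9.1 * (0.3420, -0.9397) = (0.0000 + 3.1124, 0.0000 + -8.5512) = (3.1124, -8.5512)
link 1: phi[1] = -70 + 80 = 10 deg
  cos(10 deg) = 0.9848, sin(10 deg) = 0.1736
  joint[2] = (3.1124, -8.5512) + 8.3 * (0.9848, 0.1736) = (3.1124 + 8.1739, -8.5512 + 1.4413) = (11.2863, -7.1099)
link 2: phi[2] = -70 + 80 + 110 = 120 deg
  cos(120 deg) = -0.5000, sin(120 deg) = 0.8660
  joint[3] = (11.2863, -7.1099) + 10 * (-0.5000, 0.8660) = (11.2863 + -5.0000, -7.1099 + 8.6603) = (6.2863, 1.5503)
link 3: phi[3] = -70 + 80 + 110 + 145 = 265 deg
  cos(265 deg) = -0.0872, sin(265 deg) = -0.9962
  joint[4] = (6.2863, 1.5503) + 4.9 * (-0.0872, -0.9962) = (6.2863 + -0.4271, 1.5503 + -4.8814) = (5.8592, -3.3310)
End effector: (5.8592, -3.3310)

Answer: 5.8592 -3.3310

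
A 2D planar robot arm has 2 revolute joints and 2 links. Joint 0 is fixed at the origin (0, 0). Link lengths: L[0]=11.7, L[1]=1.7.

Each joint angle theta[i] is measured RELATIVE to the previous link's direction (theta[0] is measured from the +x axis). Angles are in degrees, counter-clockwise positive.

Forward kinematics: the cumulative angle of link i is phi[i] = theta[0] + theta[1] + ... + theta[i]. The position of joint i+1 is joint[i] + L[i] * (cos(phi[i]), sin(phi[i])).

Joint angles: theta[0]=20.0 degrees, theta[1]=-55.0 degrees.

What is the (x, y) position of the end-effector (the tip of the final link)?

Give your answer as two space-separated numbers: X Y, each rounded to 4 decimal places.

joint[0] = (0.0000, 0.0000)  (base)
link 0: phi[0] = 20 = 20 deg
  cos(20 deg) = 0.9397, sin(20 deg) = 0.3420
  joint[1] = (0.0000, 0.0000) + 11.7 * (0.9397, 0.3420) = (0.0000 + 10.9944, 0.0000 + 4.0016) = (10.9944, 4.0016)
link 1: phi[1] = 20 + -55 = -35 deg
  cos(-35 deg) = 0.8192, sin(-35 deg) = -0.5736
  joint[2] = (10.9944, 4.0016) + 1.7 * (0.8192, -0.5736) = (10.9944 + 1.3926, 4.0016 + -0.9751) = (12.3870, 3.0266)
End effector: (12.3870, 3.0266)

Answer: 12.3870 3.0266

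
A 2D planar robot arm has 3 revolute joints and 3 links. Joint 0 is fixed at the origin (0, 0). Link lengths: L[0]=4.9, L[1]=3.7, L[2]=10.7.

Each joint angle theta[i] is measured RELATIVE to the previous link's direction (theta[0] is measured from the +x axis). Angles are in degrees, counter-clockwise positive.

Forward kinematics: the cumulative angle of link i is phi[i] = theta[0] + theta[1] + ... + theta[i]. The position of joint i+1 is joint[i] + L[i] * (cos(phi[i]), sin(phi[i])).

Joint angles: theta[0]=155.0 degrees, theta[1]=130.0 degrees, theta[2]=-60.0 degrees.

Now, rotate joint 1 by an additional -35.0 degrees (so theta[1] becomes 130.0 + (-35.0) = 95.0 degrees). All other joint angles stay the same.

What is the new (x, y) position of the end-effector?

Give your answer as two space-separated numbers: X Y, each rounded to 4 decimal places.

Answer: -16.2438 -3.2641

Derivation:
joint[0] = (0.0000, 0.0000)  (base)
link 0: phi[0] = 155 = 155 deg
  cos(155 deg) = -0.9063, sin(155 deg) = 0.4226
  joint[1] = (0.0000, 0.0000) + 4.9 * (-0.9063, 0.4226) = (0.0000 + -4.4409, 0.0000 + 2.0708) = (-4.4409, 2.0708)
link 1: phi[1] = 155 + 95 = 250 deg
  cos(250 deg) = -0.3420, sin(250 deg) = -0.9397
  joint[2] = (-4.4409, 2.0708) + 3.7 * (-0.3420, -0.9397) = (-4.4409 + -1.2655, 2.0708 + -3.4769) = (-5.7064, -1.4060)
link 2: phi[2] = 155 + 95 + -60 = 190 deg
  cos(190 deg) = -0.9848, sin(190 deg) = -0.1736
  joint[3] = (-5.7064, -1.4060) + 10.7 * (-0.9848, -0.1736) = (-5.7064 + -10.5374, -1.4060 + -1.8580) = (-16.2438, -3.2641)
End effector: (-16.2438, -3.2641)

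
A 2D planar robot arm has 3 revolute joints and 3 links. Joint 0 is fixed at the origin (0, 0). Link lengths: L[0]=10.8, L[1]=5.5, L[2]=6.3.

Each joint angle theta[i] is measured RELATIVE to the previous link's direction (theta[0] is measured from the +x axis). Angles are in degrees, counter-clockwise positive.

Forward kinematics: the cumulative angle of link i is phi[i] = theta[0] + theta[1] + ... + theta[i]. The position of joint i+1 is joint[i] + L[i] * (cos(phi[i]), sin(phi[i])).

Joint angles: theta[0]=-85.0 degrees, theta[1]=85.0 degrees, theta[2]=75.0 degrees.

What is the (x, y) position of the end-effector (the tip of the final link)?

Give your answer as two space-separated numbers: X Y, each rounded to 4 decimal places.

Answer: 8.0718 -4.6736

Derivation:
joint[0] = (0.0000, 0.0000)  (base)
link 0: phi[0] = -85 = -85 deg
  cos(-85 deg) = 0.0872, sin(-85 deg) = -0.9962
  joint[1] = (0.0000, 0.0000) + 10.8 * (0.0872, -0.9962) = (0.0000 + 0.9413, 0.0000 + -10.7589) = (0.9413, -10.7589)
link 1: phi[1] = -85 + 85 = 0 deg
  cos(0 deg) = 1.0000, sin(0 deg) = 0.0000
  joint[2] = (0.9413, -10.7589) + 5.5 * (1.0000, 0.0000) = (0.9413 + 5.5000, -10.7589 + 0.0000) = (6.4413, -10.7589)
link 2: phi[2] = -85 + 85 + 75 = 75 deg
  cos(75 deg) = 0.2588, sin(75 deg) = 0.9659
  joint[3] = (6.4413, -10.7589) + 6.3 * (0.2588, 0.9659) = (6.4413 + 1.6306, -10.7589 + 6.0853) = (8.0718, -4.6736)
End effector: (8.0718, -4.6736)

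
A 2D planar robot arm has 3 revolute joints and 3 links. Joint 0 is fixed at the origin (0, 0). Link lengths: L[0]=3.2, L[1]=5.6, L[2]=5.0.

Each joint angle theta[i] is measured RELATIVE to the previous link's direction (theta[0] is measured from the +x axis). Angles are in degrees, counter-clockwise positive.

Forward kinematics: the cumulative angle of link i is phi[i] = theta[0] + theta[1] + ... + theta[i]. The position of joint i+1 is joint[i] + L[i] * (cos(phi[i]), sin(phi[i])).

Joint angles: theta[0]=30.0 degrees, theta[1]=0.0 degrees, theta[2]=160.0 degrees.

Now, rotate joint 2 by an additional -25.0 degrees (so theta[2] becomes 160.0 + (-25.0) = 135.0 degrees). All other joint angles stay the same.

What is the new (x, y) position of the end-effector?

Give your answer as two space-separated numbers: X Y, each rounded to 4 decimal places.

Answer: 2.7914 5.6941

Derivation:
joint[0] = (0.0000, 0.0000)  (base)
link 0: phi[0] = 30 = 30 deg
  cos(30 deg) = 0.8660, sin(30 deg) = 0.5000
  joint[1] = (0.0000, 0.0000) + 3.2 * (0.8660, 0.5000) = (0.0000 + 2.7713, 0.0000 + 1.6000) = (2.7713, 1.6000)
link 1: phi[1] = 30 + 0 = 30 deg
  cos(30 deg) = 0.8660, sin(30 deg) = 0.5000
  joint[2] = (2.7713, 1.6000) + 5.6 * (0.8660, 0.5000) = (2.7713 + 4.8497, 1.6000 + 2.8000) = (7.6210, 4.4000)
link 2: phi[2] = 30 + 0 + 135 = 165 deg
  cos(165 deg) = -0.9659, sin(165 deg) = 0.2588
  joint[3] = (7.6210, 4.4000) + 5 * (-0.9659, 0.2588) = (7.6210 + -4.8296, 4.4000 + 1.2941) = (2.7914, 5.6941)
End effector: (2.7914, 5.6941)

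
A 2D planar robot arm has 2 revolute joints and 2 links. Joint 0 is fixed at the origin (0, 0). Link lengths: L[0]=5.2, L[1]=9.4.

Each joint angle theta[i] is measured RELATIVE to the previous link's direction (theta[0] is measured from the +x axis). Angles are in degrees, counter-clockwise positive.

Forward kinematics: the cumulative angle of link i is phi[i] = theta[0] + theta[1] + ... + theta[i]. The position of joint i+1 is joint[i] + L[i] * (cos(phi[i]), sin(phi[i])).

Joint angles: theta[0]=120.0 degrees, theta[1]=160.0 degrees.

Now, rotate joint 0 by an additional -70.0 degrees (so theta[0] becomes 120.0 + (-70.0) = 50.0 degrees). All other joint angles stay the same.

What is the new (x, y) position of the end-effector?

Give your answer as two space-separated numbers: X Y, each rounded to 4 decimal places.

joint[0] = (0.0000, 0.0000)  (base)
link 0: phi[0] = 50 = 50 deg
  cos(50 deg) = 0.6428, sin(50 deg) = 0.7660
  joint[1] = (0.0000, 0.0000) + 5.2 * (0.6428, 0.7660) = (0.0000 + 3.3425, 0.0000 + 3.9834) = (3.3425, 3.9834)
link 1: phi[1] = 50 + 160 = 210 deg
  cos(210 deg) = -0.8660, sin(210 deg) = -0.5000
  joint[2] = (3.3425, 3.9834) + 9.4 * (-0.8660, -0.5000) = (3.3425 + -8.1406, 3.9834 + -4.7000) = (-4.7981, -0.7166)
End effector: (-4.7981, -0.7166)

Answer: -4.7981 -0.7166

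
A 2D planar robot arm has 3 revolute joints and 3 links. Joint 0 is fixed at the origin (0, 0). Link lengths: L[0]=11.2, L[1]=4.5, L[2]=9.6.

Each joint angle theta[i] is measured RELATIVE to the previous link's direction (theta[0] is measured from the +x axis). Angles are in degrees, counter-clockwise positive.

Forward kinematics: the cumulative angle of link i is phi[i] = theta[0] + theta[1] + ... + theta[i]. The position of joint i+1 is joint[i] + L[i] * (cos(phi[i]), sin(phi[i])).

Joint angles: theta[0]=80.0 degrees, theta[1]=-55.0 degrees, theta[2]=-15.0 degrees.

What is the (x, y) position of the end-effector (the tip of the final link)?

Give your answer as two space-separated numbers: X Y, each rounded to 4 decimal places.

Answer: 15.4774 14.5987

Derivation:
joint[0] = (0.0000, 0.0000)  (base)
link 0: phi[0] = 80 = 80 deg
  cos(80 deg) = 0.1736, sin(80 deg) = 0.9848
  joint[1] = (0.0000, 0.0000) + 11.2 * (0.1736, 0.9848) = (0.0000 + 1.9449, 0.0000 + 11.0298) = (1.9449, 11.0298)
link 1: phi[1] = 80 + -55 = 25 deg
  cos(25 deg) = 0.9063, sin(25 deg) = 0.4226
  joint[2] = (1.9449, 11.0298) + 4.5 * (0.9063, 0.4226) = (1.9449 + 4.0784, 11.0298 + 1.9018) = (6.0232, 12.9316)
link 2: phi[2] = 80 + -55 + -15 = 10 deg
  cos(10 deg) = 0.9848, sin(10 deg) = 0.1736
  joint[3] = (6.0232, 12.9316) + 9.6 * (0.9848, 0.1736) = (6.0232 + 9.4542, 12.9316 + 1.6670) = (15.4774, 14.5987)
End effector: (15.4774, 14.5987)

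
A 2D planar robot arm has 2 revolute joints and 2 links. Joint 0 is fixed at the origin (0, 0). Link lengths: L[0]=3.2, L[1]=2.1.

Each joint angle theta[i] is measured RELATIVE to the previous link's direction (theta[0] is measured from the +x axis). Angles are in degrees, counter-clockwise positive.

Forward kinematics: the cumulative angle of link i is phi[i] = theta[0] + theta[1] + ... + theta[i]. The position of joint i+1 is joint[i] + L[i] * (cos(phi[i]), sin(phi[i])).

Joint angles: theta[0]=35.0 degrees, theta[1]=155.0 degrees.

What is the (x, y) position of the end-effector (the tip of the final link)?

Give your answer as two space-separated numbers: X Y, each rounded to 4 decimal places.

Answer: 0.5532 1.4708

Derivation:
joint[0] = (0.0000, 0.0000)  (base)
link 0: phi[0] = 35 = 35 deg
  cos(35 deg) = 0.8192, sin(35 deg) = 0.5736
  joint[1] = (0.0000, 0.0000) + 3.2 * (0.8192, 0.5736) = (0.0000 + 2.6213, 0.0000 + 1.8354) = (2.6213, 1.8354)
link 1: phi[1] = 35 + 155 = 190 deg
  cos(190 deg) = -0.9848, sin(190 deg) = -0.1736
  joint[2] = (2.6213, 1.8354) + 2.1 * (-0.9848, -0.1736) = (2.6213 + -2.0681, 1.8354 + -0.3647) = (0.5532, 1.4708)
End effector: (0.5532, 1.4708)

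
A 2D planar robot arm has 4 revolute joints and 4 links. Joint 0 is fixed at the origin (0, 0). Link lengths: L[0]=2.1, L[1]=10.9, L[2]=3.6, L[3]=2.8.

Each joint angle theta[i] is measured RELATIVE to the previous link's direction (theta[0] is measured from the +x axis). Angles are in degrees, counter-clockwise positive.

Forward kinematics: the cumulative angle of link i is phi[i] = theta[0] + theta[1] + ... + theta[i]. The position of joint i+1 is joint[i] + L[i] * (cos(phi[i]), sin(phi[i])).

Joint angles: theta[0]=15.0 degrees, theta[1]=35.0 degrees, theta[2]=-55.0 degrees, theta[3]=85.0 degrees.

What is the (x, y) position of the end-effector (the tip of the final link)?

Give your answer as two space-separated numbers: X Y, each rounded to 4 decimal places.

joint[0] = (0.0000, 0.0000)  (base)
link 0: phi[0] = 15 = 15 deg
  cos(15 deg) = 0.9659, sin(15 deg) = 0.2588
  joint[1] = (0.0000, 0.0000) + 2.1 * (0.9659, 0.2588) = (0.0000 + 2.0284, 0.0000 + 0.5435) = (2.0284, 0.5435)
link 1: phi[1] = 15 + 35 = 50 deg
  cos(50 deg) = 0.6428, sin(50 deg) = 0.7660
  joint[2] = (2.0284, 0.5435) + 10.9 * (0.6428, 0.7660) = (2.0284 + 7.0064, 0.5435 + 8.3499) = (9.0348, 8.8934)
link 2: phi[2] = 15 + 35 + -55 = -5 deg
  cos(-5 deg) = 0.9962, sin(-5 deg) = -0.0872
  joint[3] = (9.0348, 8.8934) + 3.6 * (0.9962, -0.0872) = (9.0348 + 3.5863, 8.8934 + -0.3138) = (12.6211, 8.5796)
link 3: phi[3] = 15 + 35 + -55 + 85 = 80 deg
  cos(80 deg) = 0.1736, sin(80 deg) = 0.9848
  joint[4] = (12.6211, 8.5796) + 2.8 * (0.1736, 0.9848) = (12.6211 + 0.4862, 8.5796 + 2.7575) = (13.1073, 11.3371)
End effector: (13.1073, 11.3371)

Answer: 13.1073 11.3371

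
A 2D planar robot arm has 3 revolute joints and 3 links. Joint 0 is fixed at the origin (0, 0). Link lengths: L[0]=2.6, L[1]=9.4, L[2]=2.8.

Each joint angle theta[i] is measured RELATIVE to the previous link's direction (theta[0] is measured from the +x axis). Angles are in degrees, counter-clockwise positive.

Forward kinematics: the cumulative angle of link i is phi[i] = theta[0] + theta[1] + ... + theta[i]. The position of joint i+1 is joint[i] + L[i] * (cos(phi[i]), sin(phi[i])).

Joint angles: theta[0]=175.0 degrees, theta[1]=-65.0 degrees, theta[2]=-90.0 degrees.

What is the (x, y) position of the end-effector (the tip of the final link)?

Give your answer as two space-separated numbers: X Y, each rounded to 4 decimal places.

joint[0] = (0.0000, 0.0000)  (base)
link 0: phi[0] = 175 = 175 deg
  cos(175 deg) = -0.9962, sin(175 deg) = 0.0872
  joint[1] = (0.0000, 0.0000) + 2.6 * (-0.9962, 0.0872) = (0.0000 + -2.5901, 0.0000 + 0.2266) = (-2.5901, 0.2266)
link 1: phi[1] = 175 + -65 = 110 deg
  cos(110 deg) = -0.3420, sin(110 deg) = 0.9397
  joint[2] = (-2.5901, 0.2266) + 9.4 * (-0.3420, 0.9397) = (-2.5901 + -3.2150, 0.2266 + 8.8331) = (-5.8051, 9.0597)
link 2: phi[2] = 175 + -65 + -90 = 20 deg
  cos(20 deg) = 0.9397, sin(20 deg) = 0.3420
  joint[3] = (-5.8051, 9.0597) + 2.8 * (0.9397, 0.3420) = (-5.8051 + 2.6311, 9.0597 + 0.9577) = (-3.1740, 10.0174)
End effector: (-3.1740, 10.0174)

Answer: -3.1740 10.0174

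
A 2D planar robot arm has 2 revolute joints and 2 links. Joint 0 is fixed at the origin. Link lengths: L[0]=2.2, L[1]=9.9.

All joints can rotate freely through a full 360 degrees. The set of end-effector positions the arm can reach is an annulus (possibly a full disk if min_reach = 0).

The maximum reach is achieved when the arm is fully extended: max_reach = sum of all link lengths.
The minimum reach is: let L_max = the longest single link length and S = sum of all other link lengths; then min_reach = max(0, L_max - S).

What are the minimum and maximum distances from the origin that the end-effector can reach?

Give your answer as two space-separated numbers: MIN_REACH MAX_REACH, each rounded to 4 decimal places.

Link lengths: [2.2, 9.9]
max_reach = 2.2 + 9.9 = 12.1
L_max = max([2.2, 9.9]) = 9.9
S (sum of others) = 12.1 - 9.9 = 2.2
min_reach = max(0, 9.9 - 2.2) = max(0, 7.7) = 7.7

Answer: 7.7000 12.1000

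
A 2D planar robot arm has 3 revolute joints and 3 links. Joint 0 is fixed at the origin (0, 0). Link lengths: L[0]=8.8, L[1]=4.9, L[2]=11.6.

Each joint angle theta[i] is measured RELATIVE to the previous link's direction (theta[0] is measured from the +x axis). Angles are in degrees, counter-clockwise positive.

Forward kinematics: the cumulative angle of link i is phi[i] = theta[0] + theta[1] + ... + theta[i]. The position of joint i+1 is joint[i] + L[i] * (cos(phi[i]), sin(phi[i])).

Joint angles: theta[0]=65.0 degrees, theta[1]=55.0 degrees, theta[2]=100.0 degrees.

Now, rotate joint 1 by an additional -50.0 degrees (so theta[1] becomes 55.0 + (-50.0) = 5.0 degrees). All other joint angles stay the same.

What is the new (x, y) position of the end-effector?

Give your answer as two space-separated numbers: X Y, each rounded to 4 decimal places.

Answer: -6.0288 14.5943

Derivation:
joint[0] = (0.0000, 0.0000)  (base)
link 0: phi[0] = 65 = 65 deg
  cos(65 deg) = 0.4226, sin(65 deg) = 0.9063
  joint[1] = (0.0000, 0.0000) + 8.8 * (0.4226, 0.9063) = (0.0000 + 3.7190, 0.0000 + 7.9755) = (3.7190, 7.9755)
link 1: phi[1] = 65 + 5 = 70 deg
  cos(70 deg) = 0.3420, sin(70 deg) = 0.9397
  joint[2] = (3.7190, 7.9755) + 4.9 * (0.3420, 0.9397) = (3.7190 + 1.6759, 7.9755 + 4.6045) = (5.3949, 12.5800)
link 2: phi[2] = 65 + 5 + 100 = 170 deg
  cos(170 deg) = -0.9848, sin(170 deg) = 0.1736
  joint[3] = (5.3949, 12.5800) + 11.6 * (-0.9848, 0.1736) = (5.3949 + -11.4238, 12.5800 + 2.0143) = (-6.0288, 14.5943)
End effector: (-6.0288, 14.5943)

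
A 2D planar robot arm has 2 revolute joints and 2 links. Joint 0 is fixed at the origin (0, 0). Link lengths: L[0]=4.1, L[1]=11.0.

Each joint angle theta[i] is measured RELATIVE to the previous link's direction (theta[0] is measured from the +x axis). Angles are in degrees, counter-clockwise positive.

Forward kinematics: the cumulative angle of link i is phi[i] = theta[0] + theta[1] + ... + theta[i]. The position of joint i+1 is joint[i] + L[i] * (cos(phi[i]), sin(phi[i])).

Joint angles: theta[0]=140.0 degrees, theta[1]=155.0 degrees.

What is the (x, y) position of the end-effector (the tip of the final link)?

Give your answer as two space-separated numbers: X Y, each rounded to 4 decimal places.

joint[0] = (0.0000, 0.0000)  (base)
link 0: phi[0] = 140 = 140 deg
  cos(140 deg) = -0.7660, sin(140 deg) = 0.6428
  joint[1] = (0.0000, 0.0000) + 4.1 * (-0.7660, 0.6428) = (0.0000 + -3.1408, 0.0000 + 2.6354) = (-3.1408, 2.6354)
link 1: phi[1] = 140 + 155 = 295 deg
  cos(295 deg) = 0.4226, sin(295 deg) = -0.9063
  joint[2] = (-3.1408, 2.6354) + 11 * (0.4226, -0.9063) = (-3.1408 + 4.6488, 2.6354 + -9.9694) = (1.5080, -7.3340)
End effector: (1.5080, -7.3340)

Answer: 1.5080 -7.3340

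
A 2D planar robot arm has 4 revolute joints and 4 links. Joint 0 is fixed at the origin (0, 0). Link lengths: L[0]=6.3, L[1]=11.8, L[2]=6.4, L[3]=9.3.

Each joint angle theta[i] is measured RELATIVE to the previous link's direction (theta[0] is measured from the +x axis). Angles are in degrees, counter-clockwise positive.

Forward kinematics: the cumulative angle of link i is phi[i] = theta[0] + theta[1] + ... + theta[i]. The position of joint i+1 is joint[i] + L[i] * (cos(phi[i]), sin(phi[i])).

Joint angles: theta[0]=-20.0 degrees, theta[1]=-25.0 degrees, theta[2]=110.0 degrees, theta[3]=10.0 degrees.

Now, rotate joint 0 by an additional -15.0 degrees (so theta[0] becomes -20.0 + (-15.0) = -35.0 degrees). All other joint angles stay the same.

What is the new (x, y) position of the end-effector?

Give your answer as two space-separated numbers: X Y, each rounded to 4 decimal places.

joint[0] = (0.0000, 0.0000)  (base)
link 0: phi[0] = -35 = -35 deg
  cos(-35 deg) = 0.8192, sin(-35 deg) = -0.5736
  joint[1] = (0.0000, 0.0000) + 6.3 * (0.8192, -0.5736) = (0.0000 + 5.1607, 0.0000 + -3.6135) = (5.1607, -3.6135)
link 1: phi[1] = -35 + -25 = -60 deg
  cos(-60 deg) = 0.5000, sin(-60 deg) = -0.8660
  joint[2] = (5.1607, -3.6135) + 11.8 * (0.5000, -0.8660) = (5.1607 + 5.9000, -3.6135 + -10.2191) = (11.0607, -13.8326)
link 2: phi[2] = -35 + -25 + 110 = 50 deg
  cos(50 deg) = 0.6428, sin(50 deg) = 0.7660
  joint[3] = (11.0607, -13.8326) + 6.4 * (0.6428, 0.7660) = (11.0607 + 4.1138, -13.8326 + 4.9027) = (15.1745, -8.9299)
link 3: phi[3] = -35 + -25 + 110 + 10 = 60 deg
  cos(60 deg) = 0.5000, sin(60 deg) = 0.8660
  joint[4] = (15.1745, -8.9299) + 9.3 * (0.5000, 0.8660) = (15.1745 + 4.6500, -8.9299 + 8.0540) = (19.8245, -0.8759)
End effector: (19.8245, -0.8759)

Answer: 19.8245 -0.8759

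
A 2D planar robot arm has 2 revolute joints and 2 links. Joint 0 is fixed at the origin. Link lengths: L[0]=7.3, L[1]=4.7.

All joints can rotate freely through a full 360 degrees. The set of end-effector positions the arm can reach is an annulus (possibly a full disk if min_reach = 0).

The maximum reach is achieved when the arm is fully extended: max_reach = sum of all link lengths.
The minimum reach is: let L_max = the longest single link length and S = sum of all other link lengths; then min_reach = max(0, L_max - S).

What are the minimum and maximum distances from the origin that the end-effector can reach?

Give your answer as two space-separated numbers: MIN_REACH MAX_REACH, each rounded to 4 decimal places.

Answer: 2.6000 12.0000

Derivation:
Link lengths: [7.3, 4.7]
max_reach = 7.3 + 4.7 = 12
L_max = max([7.3, 4.7]) = 7.3
S (sum of others) = 12 - 7.3 = 4.7
min_reach = max(0, 7.3 - 4.7) = max(0, 2.6) = 2.6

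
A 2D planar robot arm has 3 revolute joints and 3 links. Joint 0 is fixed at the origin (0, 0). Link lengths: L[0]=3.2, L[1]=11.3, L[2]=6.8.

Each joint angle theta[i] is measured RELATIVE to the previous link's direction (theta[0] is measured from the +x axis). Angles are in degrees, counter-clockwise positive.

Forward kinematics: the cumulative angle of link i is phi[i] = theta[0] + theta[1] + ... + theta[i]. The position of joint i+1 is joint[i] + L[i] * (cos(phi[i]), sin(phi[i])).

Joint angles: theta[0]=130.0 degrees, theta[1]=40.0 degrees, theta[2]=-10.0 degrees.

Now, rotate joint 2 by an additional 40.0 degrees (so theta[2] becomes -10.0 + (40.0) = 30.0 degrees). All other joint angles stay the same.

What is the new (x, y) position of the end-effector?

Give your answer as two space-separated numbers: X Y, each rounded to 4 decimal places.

joint[0] = (0.0000, 0.0000)  (base)
link 0: phi[0] = 130 = 130 deg
  cos(130 deg) = -0.6428, sin(130 deg) = 0.7660
  joint[1] = (0.0000, 0.0000) + 3.2 * (-0.6428, 0.7660) = (0.0000 + -2.0569, 0.0000 + 2.4513) = (-2.0569, 2.4513)
link 1: phi[1] = 130 + 40 = 170 deg
  cos(170 deg) = -0.9848, sin(170 deg) = 0.1736
  joint[2] = (-2.0569, 2.4513) + 11.3 * (-0.9848, 0.1736) = (-2.0569 + -11.1283, 2.4513 + 1.9622) = (-13.1852, 4.4136)
link 2: phi[2] = 130 + 40 + 30 = 200 deg
  cos(200 deg) = -0.9397, sin(200 deg) = -0.3420
  joint[3] = (-13.1852, 4.4136) + 6.8 * (-0.9397, -0.3420) = (-13.1852 + -6.3899, 4.4136 + -2.3257) = (-19.5752, 2.0878)
End effector: (-19.5752, 2.0878)

Answer: -19.5752 2.0878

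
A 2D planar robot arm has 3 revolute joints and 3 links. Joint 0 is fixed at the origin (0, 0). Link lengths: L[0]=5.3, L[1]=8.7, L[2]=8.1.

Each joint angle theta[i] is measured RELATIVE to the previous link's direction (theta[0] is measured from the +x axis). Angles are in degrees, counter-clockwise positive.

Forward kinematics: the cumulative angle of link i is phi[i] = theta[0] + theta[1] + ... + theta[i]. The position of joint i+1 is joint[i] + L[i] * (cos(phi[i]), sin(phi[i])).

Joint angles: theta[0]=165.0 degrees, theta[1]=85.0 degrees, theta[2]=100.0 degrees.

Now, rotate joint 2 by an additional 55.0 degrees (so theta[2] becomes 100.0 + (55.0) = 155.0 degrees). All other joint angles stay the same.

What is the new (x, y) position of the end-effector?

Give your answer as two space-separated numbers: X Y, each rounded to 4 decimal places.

joint[0] = (0.0000, 0.0000)  (base)
link 0: phi[0] = 165 = 165 deg
  cos(165 deg) = -0.9659, sin(165 deg) = 0.2588
  joint[1] = (0.0000, 0.0000) + 5.3 * (-0.9659, 0.2588) = (0.0000 + -5.1194, 0.0000 + 1.3717) = (-5.1194, 1.3717)
link 1: phi[1] = 165 + 85 = 250 deg
  cos(250 deg) = -0.3420, sin(250 deg) = -0.9397
  joint[2] = (-5.1194, 1.3717) + 8.7 * (-0.3420, -0.9397) = (-5.1194 + -2.9756, 1.3717 + -8.1753) = (-8.0950, -6.8036)
link 2: phi[2] = 165 + 85 + 155 = 405 deg
  cos(405 deg) = 0.7071, sin(405 deg) = 0.7071
  joint[3] = (-8.0950, -6.8036) + 8.1 * (0.7071, 0.7071) = (-8.0950 + 5.7276, -6.8036 + 5.7276) = (-2.3674, -1.0760)
End effector: (-2.3674, -1.0760)

Answer: -2.3674 -1.0760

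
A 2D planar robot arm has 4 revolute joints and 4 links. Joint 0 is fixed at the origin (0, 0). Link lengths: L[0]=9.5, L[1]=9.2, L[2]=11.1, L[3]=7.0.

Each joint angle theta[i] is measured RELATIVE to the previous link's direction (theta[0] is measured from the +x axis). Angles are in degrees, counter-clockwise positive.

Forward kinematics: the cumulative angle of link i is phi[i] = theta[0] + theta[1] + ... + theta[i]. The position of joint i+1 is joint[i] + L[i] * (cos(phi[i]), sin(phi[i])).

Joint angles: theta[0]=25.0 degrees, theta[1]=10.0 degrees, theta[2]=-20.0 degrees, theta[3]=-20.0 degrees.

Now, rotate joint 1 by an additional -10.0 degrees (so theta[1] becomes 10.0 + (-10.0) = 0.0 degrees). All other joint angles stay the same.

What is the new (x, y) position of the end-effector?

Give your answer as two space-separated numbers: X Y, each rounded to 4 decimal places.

Answer: 34.7672 7.0587

Derivation:
joint[0] = (0.0000, 0.0000)  (base)
link 0: phi[0] = 25 = 25 deg
  cos(25 deg) = 0.9063, sin(25 deg) = 0.4226
  joint[1] = (0.0000, 0.0000) + 9.5 * (0.9063, 0.4226) = (0.0000 + 8.6099, 0.0000 + 4.0149) = (8.6099, 4.0149)
link 1: phi[1] = 25 + 0 = 25 deg
  cos(25 deg) = 0.9063, sin(25 deg) = 0.4226
  joint[2] = (8.6099, 4.0149) + 9.2 * (0.9063, 0.4226) = (8.6099 + 8.3380, 4.0149 + 3.8881) = (16.9480, 7.9030)
link 2: phi[2] = 25 + 0 + -20 = 5 deg
  cos(5 deg) = 0.9962, sin(5 deg) = 0.0872
  joint[3] = (16.9480, 7.9030) + 11.1 * (0.9962, 0.0872) = (16.9480 + 11.0578, 7.9030 + 0.9674) = (28.0057, 8.8704)
link 3: phi[3] = 25 + 0 + -20 + -20 = -15 deg
  cos(-15 deg) = 0.9659, sin(-15 deg) = -0.2588
  joint[4] = (28.0057, 8.8704) + 7 * (0.9659, -0.2588) = (28.0057 + 6.7615, 8.8704 + -1.8117) = (34.7672, 7.0587)
End effector: (34.7672, 7.0587)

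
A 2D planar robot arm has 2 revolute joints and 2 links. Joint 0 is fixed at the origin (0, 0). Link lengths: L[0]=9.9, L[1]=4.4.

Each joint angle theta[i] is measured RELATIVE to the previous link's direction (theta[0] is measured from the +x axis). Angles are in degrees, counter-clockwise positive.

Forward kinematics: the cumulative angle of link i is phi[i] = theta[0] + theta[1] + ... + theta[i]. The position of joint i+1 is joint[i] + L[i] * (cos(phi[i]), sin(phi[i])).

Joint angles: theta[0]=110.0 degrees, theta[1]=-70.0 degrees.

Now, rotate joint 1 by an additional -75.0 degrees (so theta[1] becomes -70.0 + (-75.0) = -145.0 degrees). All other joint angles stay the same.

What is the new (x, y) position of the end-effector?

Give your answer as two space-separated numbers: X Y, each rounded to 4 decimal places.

joint[0] = (0.0000, 0.0000)  (base)
link 0: phi[0] = 110 = 110 deg
  cos(110 deg) = -0.3420, sin(110 deg) = 0.9397
  joint[1] = (0.0000, 0.0000) + 9.9 * (-0.3420, 0.9397) = (0.0000 + -3.3860, 0.0000 + 9.3030) = (-3.3860, 9.3030)
link 1: phi[1] = 110 + -145 = -35 deg
  cos(-35 deg) = 0.8192, sin(-35 deg) = -0.5736
  joint[2] = (-3.3860, 9.3030) + 4.4 * (0.8192, -0.5736) = (-3.3860 + 3.6043, 9.3030 + -2.5237) = (0.2183, 6.7792)
End effector: (0.2183, 6.7792)

Answer: 0.2183 6.7792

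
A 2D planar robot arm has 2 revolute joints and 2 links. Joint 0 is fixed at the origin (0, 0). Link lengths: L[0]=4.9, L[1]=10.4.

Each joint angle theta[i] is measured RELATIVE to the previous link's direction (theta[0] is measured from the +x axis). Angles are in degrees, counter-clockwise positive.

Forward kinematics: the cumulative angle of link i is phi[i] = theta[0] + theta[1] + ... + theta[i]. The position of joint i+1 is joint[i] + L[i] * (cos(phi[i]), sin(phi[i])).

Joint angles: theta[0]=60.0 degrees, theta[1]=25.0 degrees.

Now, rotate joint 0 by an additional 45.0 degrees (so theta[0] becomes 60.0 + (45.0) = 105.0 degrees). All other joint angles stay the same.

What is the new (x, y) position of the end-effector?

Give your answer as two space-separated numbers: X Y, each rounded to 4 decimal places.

Answer: -7.9532 12.6999

Derivation:
joint[0] = (0.0000, 0.0000)  (base)
link 0: phi[0] = 105 = 105 deg
  cos(105 deg) = -0.2588, sin(105 deg) = 0.9659
  joint[1] = (0.0000, 0.0000) + 4.9 * (-0.2588, 0.9659) = (0.0000 + -1.2682, 0.0000 + 4.7330) = (-1.2682, 4.7330)
link 1: phi[1] = 105 + 25 = 130 deg
  cos(130 deg) = -0.6428, sin(130 deg) = 0.7660
  joint[2] = (-1.2682, 4.7330) + 10.4 * (-0.6428, 0.7660) = (-1.2682 + -6.6850, 4.7330 + 7.9669) = (-7.9532, 12.6999)
End effector: (-7.9532, 12.6999)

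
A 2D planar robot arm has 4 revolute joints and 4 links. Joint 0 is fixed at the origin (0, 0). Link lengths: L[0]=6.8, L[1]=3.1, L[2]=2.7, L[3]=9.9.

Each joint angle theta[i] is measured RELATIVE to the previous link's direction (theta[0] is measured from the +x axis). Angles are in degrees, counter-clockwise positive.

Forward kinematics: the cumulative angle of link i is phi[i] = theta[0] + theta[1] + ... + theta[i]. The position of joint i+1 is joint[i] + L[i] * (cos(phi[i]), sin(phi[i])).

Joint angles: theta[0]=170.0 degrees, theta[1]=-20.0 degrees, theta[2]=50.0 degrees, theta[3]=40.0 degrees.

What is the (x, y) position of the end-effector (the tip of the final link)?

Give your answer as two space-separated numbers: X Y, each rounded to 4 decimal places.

Answer: -16.8685 -6.7663

Derivation:
joint[0] = (0.0000, 0.0000)  (base)
link 0: phi[0] = 170 = 170 deg
  cos(170 deg) = -0.9848, sin(170 deg) = 0.1736
  joint[1] = (0.0000, 0.0000) + 6.8 * (-0.9848, 0.1736) = (0.0000 + -6.6967, 0.0000 + 1.1808) = (-6.6967, 1.1808)
link 1: phi[1] = 170 + -20 = 150 deg
  cos(150 deg) = -0.8660, sin(150 deg) = 0.5000
  joint[2] = (-6.6967, 1.1808) + 3.1 * (-0.8660, 0.5000) = (-6.6967 + -2.6847, 1.1808 + 1.5500) = (-9.3814, 2.7308)
link 2: phi[2] = 170 + -20 + 50 = 200 deg
  cos(200 deg) = -0.9397, sin(200 deg) = -0.3420
  joint[3] = (-9.3814, 2.7308) + 2.7 * (-0.9397, -0.3420) = (-9.3814 + -2.5372, 2.7308 + -0.9235) = (-11.9185, 1.8074)
link 3: phi[3] = 170 + -20 + 50 + 40 = 240 deg
  cos(240 deg) = -0.5000, sin(240 deg) = -0.8660
  joint[4] = (-11.9185, 1.8074) + 9.9 * (-0.5000, -0.8660) = (-11.9185 + -4.9500, 1.8074 + -8.5737) = (-16.8685, -6.7663)
End effector: (-16.8685, -6.7663)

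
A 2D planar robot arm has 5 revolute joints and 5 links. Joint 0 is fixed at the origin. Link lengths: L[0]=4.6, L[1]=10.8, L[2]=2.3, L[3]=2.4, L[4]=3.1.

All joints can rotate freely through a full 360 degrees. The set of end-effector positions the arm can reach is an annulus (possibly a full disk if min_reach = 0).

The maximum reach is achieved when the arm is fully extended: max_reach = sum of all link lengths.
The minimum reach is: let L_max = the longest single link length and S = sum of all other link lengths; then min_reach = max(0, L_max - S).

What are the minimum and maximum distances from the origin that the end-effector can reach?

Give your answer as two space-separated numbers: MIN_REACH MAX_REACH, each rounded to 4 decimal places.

Answer: 0.0000 23.2000

Derivation:
Link lengths: [4.6, 10.8, 2.3, 2.4, 3.1]
max_reach = 4.6 + 10.8 + 2.3 + 2.4 + 3.1 = 23.2
L_max = max([4.6, 10.8, 2.3, 2.4, 3.1]) = 10.8
S (sum of others) = 23.2 - 10.8 = 12.4
min_reach = max(0, 10.8 - 12.4) = max(0, -1.6) = 0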